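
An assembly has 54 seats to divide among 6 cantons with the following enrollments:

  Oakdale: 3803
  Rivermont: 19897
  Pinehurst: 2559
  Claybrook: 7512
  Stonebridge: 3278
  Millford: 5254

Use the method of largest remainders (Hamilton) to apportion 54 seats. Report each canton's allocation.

Oakdale 5; Rivermont 25; Pinehurst 3; Claybrook 10; Stonebridge 4; Millford 7

Total 42303; standard divisor 42303/54 ≈ 783.389.
Standard quotas: Oakdale 4.8545, Rivermont 25.3986, Pinehurst 3.2666, Claybrook 9.5891, Stonebridge 4.1844, Millford 6.7068.
Lower quotas: Oakdale 4, Rivermont 25, Pinehurst 3, Claybrook 9, Stonebridge 4, Millford 6 (sum 51, leaving 3 seats).
Remainders in descending order: Oakdale 0.8545, Millford 0.7068, Claybrook 0.5891, Rivermont 0.3986, Pinehurst 0.2666, Stonebridge 0.1844.
The surplus seats go to Oakdale, Millford, Claybrook.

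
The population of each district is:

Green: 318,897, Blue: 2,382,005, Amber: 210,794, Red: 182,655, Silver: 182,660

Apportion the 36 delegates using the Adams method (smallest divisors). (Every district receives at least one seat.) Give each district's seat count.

Standard divisor 3277011/36 ≈ 91028.083; standard quotas: Green 3.503, Blue 26.168, Amber 2.316, Red 2.007, Silver 2.007.
Rounding up gives 4, 27, 3, 3, 3 = 40 seats, so the divisor must be adjusted.
With modified divisor 97300: modified quotas Green 3.277, Blue 24.481, Amber 2.166, Red 1.877, Silver 1.877.
Rounding up: Green 4, Blue 25, Amber 3, Red 2, Silver 2 (total 36).

Green=4, Blue=25, Amber=3, Red=2, Silver=2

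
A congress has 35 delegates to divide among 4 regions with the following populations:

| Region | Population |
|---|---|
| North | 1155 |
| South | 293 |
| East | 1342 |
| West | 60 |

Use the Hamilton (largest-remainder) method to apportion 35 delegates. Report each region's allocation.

North 14; South 4; East 16; West 1

Total 2850; standard divisor 2850/35 ≈ 81.429.
Standard quotas: North 14.184, South 3.598, East 16.481, West 0.737.
Lower quotas: North 14, South 3, East 16, West 0 (sum 33, leaving 2 seats).
Remainders in descending order: West 0.737, South 0.598, East 0.481, North 0.184.
The surplus seats go to West, South.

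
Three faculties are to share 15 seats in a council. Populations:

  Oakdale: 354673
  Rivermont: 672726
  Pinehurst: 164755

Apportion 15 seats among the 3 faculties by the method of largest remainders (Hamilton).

The standard divisor is 1192154/15 ≈ 79476.933.
Standard quotas: Oakdale 4.4626, Rivermont 8.4644, Pinehurst 2.0730.
Lower quotas: Oakdale 4, Rivermont 8, Pinehurst 2 (sum 14, leaving 1 seat).
Remainders in descending order: Rivermont 0.4644, Oakdale 0.4626, Pinehurst 0.0730.
Largest remainder: Rivermont receives the extra seat.

Oakdale 4; Rivermont 9; Pinehurst 2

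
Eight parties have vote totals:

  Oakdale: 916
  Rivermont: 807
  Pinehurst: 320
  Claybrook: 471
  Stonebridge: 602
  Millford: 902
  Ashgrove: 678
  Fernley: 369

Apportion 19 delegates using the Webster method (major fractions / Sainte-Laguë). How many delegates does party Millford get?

Standard divisor 5065/19 ≈ 266.579; standard quotas: Oakdale 3.436, Rivermont 3.027, Pinehurst 1.200, Claybrook 1.767, Stonebridge 2.258, Millford 3.384, Ashgrove 2.543, Fernley 1.384.
Rounding to the nearest integer gives 3, 3, 1, 2, 2, 3, 3, 1 = 18 seats, so the divisor must be adjusted.
With modified divisor 260: modified quotas Oakdale 3.523, Rivermont 3.104, Pinehurst 1.231, Claybrook 1.812, Stonebridge 2.315, Millford 3.469, Ashgrove 2.608, Fernley 1.419.
Rounding to the nearest integer: Oakdale 4, Rivermont 3, Pinehurst 1, Claybrook 2, Stonebridge 2, Millford 3, Ashgrove 3, Fernley 1 (total 19).
Millford receives 3.

3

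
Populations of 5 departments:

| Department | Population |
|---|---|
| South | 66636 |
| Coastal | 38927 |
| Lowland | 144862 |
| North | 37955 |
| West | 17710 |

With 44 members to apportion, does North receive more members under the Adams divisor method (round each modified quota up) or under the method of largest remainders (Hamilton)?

Adams: South 9, Coastal 6, Lowland 20, North 6, West 3.
Hamilton: South 10, Coastal 6, Lowland 21, North 5, West 2.
North gets 6 under Adams and 5 under Hamilton.

Adams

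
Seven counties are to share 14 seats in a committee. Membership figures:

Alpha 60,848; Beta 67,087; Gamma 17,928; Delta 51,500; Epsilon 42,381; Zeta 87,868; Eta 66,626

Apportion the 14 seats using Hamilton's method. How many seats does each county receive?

Alpha 2, Beta 2, Gamma 1, Delta 2, Epsilon 2, Zeta 3, Eta 2

Standard divisor: 394238 ÷ 14 ≈ 28159.857.
Standard quotas: Alpha 2.1608, Beta 2.3824, Gamma 0.6367, Delta 1.8288, Epsilon 1.5050, Zeta 3.1203, Eta 2.3660.
Lower quotas: Alpha 2, Beta 2, Gamma 0, Delta 1, Epsilon 1, Zeta 3, Eta 2 (sum 11, leaving 3 seats).
Remainders in descending order: Delta 0.8288, Gamma 0.6367, Epsilon 0.5050, Beta 0.3824, Eta 0.3660, Alpha 0.1608, Zeta 0.1203.
The surplus seats go to Delta, Gamma, Epsilon.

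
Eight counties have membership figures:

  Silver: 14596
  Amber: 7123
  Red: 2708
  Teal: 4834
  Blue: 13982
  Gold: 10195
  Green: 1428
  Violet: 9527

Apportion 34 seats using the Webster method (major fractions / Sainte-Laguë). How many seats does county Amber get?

4

Standard divisor 64393/34 ≈ 1893.912; standard quotas: Silver 7.707, Amber 3.761, Red 1.430, Teal 2.552, Blue 7.383, Gold 5.383, Green 0.754, Violet 5.030.
Rounding to the nearest integer gives Silver 8, Amber 4, Red 1, Teal 3, Blue 7, Gold 5, Green 1, Violet 5 — total 34, matching the house size, so no adjustment is needed.
Amber receives 4.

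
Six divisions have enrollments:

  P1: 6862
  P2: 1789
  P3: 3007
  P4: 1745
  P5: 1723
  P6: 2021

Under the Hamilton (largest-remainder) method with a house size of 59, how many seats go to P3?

Total 17147; standard divisor 17147/59 ≈ 290.627.
Standard quotas: P1 23.6110, P2 6.1557, P3 10.3466, P4 6.0043, P5 5.9286, P6 6.9539.
Lower quotas: P1 23, P2 6, P3 10, P4 6, P5 5, P6 6 (sum 56, leaving 3 seats).
Remainders in descending order: P6 0.9539, P5 0.9286, P1 0.6110, P3 0.3466, P2 0.1557, P4 0.0043.
Largest remainders: P6, P5, P1 receive the extra seats.
P3 receives 10.

10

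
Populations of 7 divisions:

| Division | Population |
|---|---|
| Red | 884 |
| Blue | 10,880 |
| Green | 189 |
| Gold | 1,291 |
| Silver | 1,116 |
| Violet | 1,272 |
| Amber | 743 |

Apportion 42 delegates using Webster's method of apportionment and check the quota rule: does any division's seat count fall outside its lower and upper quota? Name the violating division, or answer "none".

Standard quotas: Red 2.267, Blue 27.906, Green 0.485, Gold 3.311, Silver 2.862, Violet 3.263, Amber 1.906.
Webster allocation: Red 2, Blue 29, Green 0, Gold 3, Silver 3, Violet 3, Amber 2.
Blue has quota 27.906 (lower 27, upper 28) but receives 29 — outside the quota interval.

Blue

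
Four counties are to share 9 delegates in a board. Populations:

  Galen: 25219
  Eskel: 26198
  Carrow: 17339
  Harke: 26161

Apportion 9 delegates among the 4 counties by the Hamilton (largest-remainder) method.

Galen 2, Eskel 3, Carrow 2, Harke 2

Total 94917; standard divisor 94917/9 ≈ 10546.333.
Standard quotas: Galen 2.3913, Eskel 2.4841, Carrow 1.6441, Harke 2.4806.
Lower quotas: Galen 2, Eskel 2, Carrow 1, Harke 2 (sum 7, leaving 2 seats).
Remainders in descending order: Carrow 0.6441, Eskel 0.4841, Harke 0.4806, Galen 0.3913.
Largest remainders: Carrow, Eskel receive the extra seats.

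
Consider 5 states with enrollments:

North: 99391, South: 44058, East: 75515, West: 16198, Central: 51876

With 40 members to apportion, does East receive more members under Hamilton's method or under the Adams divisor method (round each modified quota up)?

Hamilton

Hamilton: North 14, South 6, East 11, West 2, Central 7.
Adams: North 14, South 6, East 10, West 3, Central 7.
East gets 11 under Hamilton and 10 under Adams.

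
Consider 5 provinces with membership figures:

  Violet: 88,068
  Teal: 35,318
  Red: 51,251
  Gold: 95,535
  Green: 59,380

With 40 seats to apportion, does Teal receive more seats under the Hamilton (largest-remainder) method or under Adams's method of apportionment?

Hamilton: Violet 11, Teal 4, Red 6, Gold 12, Green 7.
Adams: Violet 11, Teal 5, Red 6, Gold 11, Green 7.
Teal gets 4 under Hamilton and 5 under Adams.

Adams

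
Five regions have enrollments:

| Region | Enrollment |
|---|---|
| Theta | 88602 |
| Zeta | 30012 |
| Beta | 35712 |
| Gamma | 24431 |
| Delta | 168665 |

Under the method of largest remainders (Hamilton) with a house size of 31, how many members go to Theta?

8

Standard divisor: 347422 ÷ 31 ≈ 11207.161.
Standard quotas: Theta 7.9058, Zeta 2.6779, Beta 3.1865, Gamma 2.1799, Delta 15.0498.
Lower quotas: Theta 7, Zeta 2, Beta 3, Gamma 2, Delta 15 (sum 29, leaving 2 seats).
Remainders in descending order: Theta 0.9058, Zeta 0.6779, Beta 0.1865, Gamma 0.1799, Delta 0.0498.
The surplus seats go to Theta, Zeta.
Theta receives 8.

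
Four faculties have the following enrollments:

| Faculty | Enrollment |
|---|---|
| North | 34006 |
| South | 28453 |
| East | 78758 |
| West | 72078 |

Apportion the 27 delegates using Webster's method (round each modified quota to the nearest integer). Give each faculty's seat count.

North: 4; South: 4; East: 10; West: 9

Standard divisor 213295/27 ≈ 7899.815; standard quotas: North 4.305, South 3.602, East 9.970, West 9.124.
Rounding to the nearest integer gives North 4, South 4, East 10, West 9 — total 27, matching the house size, so no adjustment is needed.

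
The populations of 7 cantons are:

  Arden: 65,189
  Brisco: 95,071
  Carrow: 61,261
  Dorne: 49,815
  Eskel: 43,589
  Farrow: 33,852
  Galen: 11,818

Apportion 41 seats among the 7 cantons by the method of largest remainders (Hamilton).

Total 360595; standard divisor 360595/41 = 8795.
Standard quotas: Arden 7.4121, Brisco 10.8097, Carrow 6.9654, Dorne 5.6640, Eskel 4.9561, Farrow 3.8490, Galen 1.3437.
Lower quotas: Arden 7, Brisco 10, Carrow 6, Dorne 5, Eskel 4, Farrow 3, Galen 1 (sum 36, leaving 5 seats).
Remainders in descending order: Carrow 0.9654, Eskel 0.9561, Farrow 0.8490, Brisco 0.8097, Dorne 0.6640, Arden 0.4121, Galen 0.3437.
Largest remainders: Carrow, Eskel, Farrow, Brisco, Dorne receive the extra seats.

Arden 7, Brisco 11, Carrow 7, Dorne 6, Eskel 5, Farrow 4, Galen 1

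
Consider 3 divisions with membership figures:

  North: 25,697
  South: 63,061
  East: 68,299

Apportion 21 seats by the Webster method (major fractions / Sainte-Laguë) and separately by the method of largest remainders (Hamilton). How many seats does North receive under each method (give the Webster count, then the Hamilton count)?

Webster: North 3, South 9, East 9.
Hamilton: North 4, South 8, East 9.
North gets 3 under Webster and 4 under Hamilton.

3 and 4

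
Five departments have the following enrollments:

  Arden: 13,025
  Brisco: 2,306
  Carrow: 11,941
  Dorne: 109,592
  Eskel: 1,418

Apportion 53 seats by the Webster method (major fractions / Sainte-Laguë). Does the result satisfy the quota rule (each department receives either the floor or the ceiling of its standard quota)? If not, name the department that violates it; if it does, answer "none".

Dorne

Standard quotas: Arden 4.992, Brisco 0.884, Carrow 4.577, Dorne 42.004, Eskel 0.543.
Webster allocation: Arden 5, Brisco 1, Carrow 5, Dorne 41, Eskel 1.
Dorne has quota 42.004 (lower 42, upper 43) but receives 41 — outside the quota interval.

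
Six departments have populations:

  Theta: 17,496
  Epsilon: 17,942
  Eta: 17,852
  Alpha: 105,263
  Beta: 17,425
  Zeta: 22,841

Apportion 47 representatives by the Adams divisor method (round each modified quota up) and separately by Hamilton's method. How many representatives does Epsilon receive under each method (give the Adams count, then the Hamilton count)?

5 and 4

Adams: Theta 4, Epsilon 5, Eta 4, Alpha 24, Beta 4, Zeta 6.
Hamilton: Theta 4, Epsilon 4, Eta 4, Alpha 25, Beta 4, Zeta 6.
Epsilon gets 5 under Adams and 4 under Hamilton.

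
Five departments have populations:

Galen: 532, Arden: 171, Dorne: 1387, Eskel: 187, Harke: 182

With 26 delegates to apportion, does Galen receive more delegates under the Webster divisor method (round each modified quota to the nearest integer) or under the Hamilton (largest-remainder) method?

Webster

Webster: Galen 6, Arden 2, Dorne 14, Eskel 2, Harke 2.
Hamilton: Galen 5, Arden 2, Dorne 15, Eskel 2, Harke 2.
Galen gets 6 under Webster and 5 under Hamilton.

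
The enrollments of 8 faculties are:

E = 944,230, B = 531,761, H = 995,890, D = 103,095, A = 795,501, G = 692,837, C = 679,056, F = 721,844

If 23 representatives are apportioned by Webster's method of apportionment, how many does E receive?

Standard divisor 5464214/23 ≈ 237574.522; standard quotas: E 3.974, B 2.238, H 4.192, D 0.434, A 3.348, G 2.916, C 2.858, F 3.038.
Rounding to the nearest integer gives 4, 2, 4, 0, 3, 3, 3, 3 = 22 seats, so the divisor must be adjusted.
With modified divisor 224300: modified quotas E 4.210, B 2.371, H 4.440, D 0.460, A 3.547, G 3.089, C 3.027, F 3.218.
Rounding to the nearest integer: E 4, B 2, H 4, D 0, A 4, G 3, C 3, F 3 (total 23).
E receives 4.

4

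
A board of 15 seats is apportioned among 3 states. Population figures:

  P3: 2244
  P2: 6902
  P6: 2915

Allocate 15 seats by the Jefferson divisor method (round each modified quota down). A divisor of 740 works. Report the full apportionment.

P3 3, P2 9, P6 3

With modified divisor 740: modified quotas P3 3.032, P2 9.327, P6 3.939.
Rounding down: P3 3, P2 9, P6 3 (total 15).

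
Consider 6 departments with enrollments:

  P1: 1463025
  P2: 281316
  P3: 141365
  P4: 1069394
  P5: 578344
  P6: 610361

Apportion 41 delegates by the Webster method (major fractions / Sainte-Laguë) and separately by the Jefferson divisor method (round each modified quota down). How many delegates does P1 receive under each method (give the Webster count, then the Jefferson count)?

Webster: P1 14, P2 3, P3 1, P4 11, P5 6, P6 6.
Jefferson: P1 15, P2 2, P3 1, P4 11, P5 6, P6 6.
P1 gets 14 under Webster and 15 under Jefferson.

14 and 15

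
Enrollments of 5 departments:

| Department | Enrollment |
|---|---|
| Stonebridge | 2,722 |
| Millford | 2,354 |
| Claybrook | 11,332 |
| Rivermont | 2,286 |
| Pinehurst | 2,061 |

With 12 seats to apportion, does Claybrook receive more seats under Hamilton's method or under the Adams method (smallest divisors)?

Hamilton: Stonebridge 2, Millford 1, Claybrook 7, Rivermont 1, Pinehurst 1.
Adams: Stonebridge 2, Millford 2, Claybrook 5, Rivermont 2, Pinehurst 1.
Claybrook gets 7 under Hamilton and 5 under Adams.

Hamilton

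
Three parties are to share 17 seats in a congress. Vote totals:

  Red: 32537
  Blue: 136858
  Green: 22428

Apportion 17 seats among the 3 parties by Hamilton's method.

The standard divisor is 191823/17 ≈ 11283.706.
Standard quotas: Red 2.8835, Blue 12.1288, Green 1.9876.
Lower quotas: Red 2, Blue 12, Green 1 (sum 15, leaving 2 seats).
Remainders in descending order: Green 0.9876, Red 0.8835, Blue 0.1288.
Largest remainders: Green, Red receive the extra seats.

Red 3, Blue 12, Green 2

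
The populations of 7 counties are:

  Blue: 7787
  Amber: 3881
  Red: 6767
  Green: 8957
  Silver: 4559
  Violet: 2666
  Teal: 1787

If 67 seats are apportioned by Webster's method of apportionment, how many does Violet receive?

Standard divisor 36404/67 ≈ 543.343; standard quotas: Blue 14.332, Amber 7.143, Red 12.454, Green 16.485, Silver 8.391, Violet 4.907, Teal 3.289.
Rounding to the nearest integer gives 14, 7, 12, 16, 8, 5, 3 = 65 seats, so the divisor must be adjusted.
With modified divisor 540: modified quotas Blue 14.420, Amber 7.187, Red 12.531, Green 16.587, Silver 8.443, Violet 4.937, Teal 3.309.
Rounding to the nearest integer: Blue 14, Amber 7, Red 13, Green 17, Silver 8, Violet 5, Teal 3 (total 67).
Violet receives 5.

5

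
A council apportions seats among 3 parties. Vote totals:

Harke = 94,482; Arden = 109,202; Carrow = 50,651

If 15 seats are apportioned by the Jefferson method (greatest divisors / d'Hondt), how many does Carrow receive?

Standard divisor 254335/15 ≈ 16955.667; standard quotas: Harke 5.572, Arden 6.440, Carrow 2.987.
Rounding down gives 5, 6, 2 = 13 seats, so the divisor must be adjusted.
With modified divisor 15670: modified quotas Harke 6.029, Arden 6.969, Carrow 3.232.
Rounding down: Harke 6, Arden 6, Carrow 3 (total 15).
Carrow receives 3.

3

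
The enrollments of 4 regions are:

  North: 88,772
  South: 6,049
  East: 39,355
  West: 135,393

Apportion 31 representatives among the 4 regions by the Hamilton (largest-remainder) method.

North: 10, South: 1, East: 4, West: 16

Total 269569; standard divisor 269569/31 ≈ 8695.774.
Standard quotas: North 10.2086, South 0.6956, East 4.5258, West 15.5700.
Lower quotas: North 10, South 0, East 4, West 15 (sum 29, leaving 2 seats).
Remainders in descending order: South 0.6956, West 0.5700, East 0.5258, North 0.2086.
The surplus seats go to South, West.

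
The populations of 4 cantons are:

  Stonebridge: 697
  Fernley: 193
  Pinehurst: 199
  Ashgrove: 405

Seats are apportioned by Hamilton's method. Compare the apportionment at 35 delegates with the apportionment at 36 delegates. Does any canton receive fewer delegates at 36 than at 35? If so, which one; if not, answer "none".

At 35 seats: Stonebridge 16, Fernley 5, Pinehurst 5, Ashgrove 9.
At 36 seats: Stonebridge 17, Fernley 4, Pinehurst 5, Ashgrove 10.
Fernley drops from 5 to 4.

Fernley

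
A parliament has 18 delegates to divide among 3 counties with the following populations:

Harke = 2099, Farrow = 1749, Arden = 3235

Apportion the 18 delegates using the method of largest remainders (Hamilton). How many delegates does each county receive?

Total 7083; standard divisor 7083/18 ≈ 393.5.
Standard quotas: Harke 5.334, Farrow 4.445, Arden 8.221.
Lower quotas: Harke 5, Farrow 4, Arden 8 (sum 17, leaving 1 seat).
Remainders in descending order: Farrow 0.445, Harke 0.334, Arden 0.221.
Largest remainder: Farrow receives the extra seat.

Harke 5; Farrow 5; Arden 8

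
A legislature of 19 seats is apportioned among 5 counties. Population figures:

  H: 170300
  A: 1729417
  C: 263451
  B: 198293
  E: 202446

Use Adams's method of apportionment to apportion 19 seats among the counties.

H 2; A 11; C 2; B 2; E 2

Standard divisor 2563907/19 ≈ 134942.474; standard quotas: H 1.262, A 12.816, C 1.952, B 1.469, E 1.500.
Rounding up gives 2, 13, 2, 2, 2 = 21 seats, so the divisor must be adjusted.
With modified divisor 163800: modified quotas H 1.040, A 10.558, C 1.608, B 1.211, E 1.236.
Rounding up: H 2, A 11, C 2, B 2, E 2 (total 19).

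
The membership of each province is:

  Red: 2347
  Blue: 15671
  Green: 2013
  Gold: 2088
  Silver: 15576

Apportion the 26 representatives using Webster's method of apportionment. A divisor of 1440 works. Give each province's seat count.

With modified divisor 1440: modified quotas Red 1.630, Blue 10.883, Green 1.398, Gold 1.450, Silver 10.817.
Rounding to the nearest integer: Red 2, Blue 11, Green 1, Gold 1, Silver 11 (total 26).

Red: 2, Blue: 11, Green: 1, Gold: 1, Silver: 11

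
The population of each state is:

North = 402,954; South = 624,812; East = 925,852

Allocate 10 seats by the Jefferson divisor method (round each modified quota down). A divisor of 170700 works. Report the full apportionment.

With modified divisor 170700: modified quotas North 2.361, South 3.660, East 5.424.
Rounding down: North 2, South 3, East 5 (total 10).

North=2, South=3, East=5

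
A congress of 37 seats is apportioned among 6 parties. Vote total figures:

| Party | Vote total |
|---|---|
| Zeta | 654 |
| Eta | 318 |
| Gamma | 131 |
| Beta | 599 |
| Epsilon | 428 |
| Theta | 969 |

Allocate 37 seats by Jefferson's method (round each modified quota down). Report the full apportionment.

Zeta 8, Eta 4, Gamma 1, Beta 7, Epsilon 5, Theta 12

Standard divisor 3099/37 ≈ 83.757; standard quotas: Zeta 7.808, Eta 3.797, Gamma 1.564, Beta 7.152, Epsilon 5.110, Theta 11.569.
Rounding down gives 7, 3, 1, 7, 5, 11 = 34 seats, so the divisor must be adjusted.
With modified divisor 77: modified quotas Zeta 8.494, Eta 4.130, Gamma 1.701, Beta 7.779, Epsilon 5.558, Theta 12.584.
Rounding down: Zeta 8, Eta 4, Gamma 1, Beta 7, Epsilon 5, Theta 12 (total 37).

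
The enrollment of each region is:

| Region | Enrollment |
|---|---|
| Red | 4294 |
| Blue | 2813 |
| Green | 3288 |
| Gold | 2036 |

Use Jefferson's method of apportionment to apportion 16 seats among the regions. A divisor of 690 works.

Red=6, Blue=4, Green=4, Gold=2

With modified divisor 690: modified quotas Red 6.223, Blue 4.077, Green 4.765, Gold 2.951.
Rounding down: Red 6, Blue 4, Green 4, Gold 2 (total 16).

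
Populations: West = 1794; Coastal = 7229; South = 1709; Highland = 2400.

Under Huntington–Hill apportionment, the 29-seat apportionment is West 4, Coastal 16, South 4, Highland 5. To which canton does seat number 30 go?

Priority for the next seat is population ÷ (√(s·(s+1))).
Priorities: West 401.151, Coastal 438.323, South 382.144, Highland 438.178.
Highest priority: Coastal.

Coastal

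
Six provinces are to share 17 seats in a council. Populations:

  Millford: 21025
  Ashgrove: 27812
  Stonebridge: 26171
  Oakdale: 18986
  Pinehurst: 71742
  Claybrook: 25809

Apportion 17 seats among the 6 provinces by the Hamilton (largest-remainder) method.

Millford=2; Ashgrove=3; Stonebridge=2; Oakdale=2; Pinehurst=6; Claybrook=2

Total 191545; standard divisor 191545/17 ≈ 11267.353.
Standard quotas: Millford 1.8660, Ashgrove 2.4684, Stonebridge 2.3227, Oakdale 1.6850, Pinehurst 6.3672, Claybrook 2.2906.
Lower quotas: Millford 1, Ashgrove 2, Stonebridge 2, Oakdale 1, Pinehurst 6, Claybrook 2 (sum 14, leaving 3 seats).
Remainders in descending order: Millford 0.8660, Oakdale 0.6850, Ashgrove 0.4684, Pinehurst 0.3672, Stonebridge 0.3227, Claybrook 0.2906.
The surplus seats go to Millford, Oakdale, Ashgrove.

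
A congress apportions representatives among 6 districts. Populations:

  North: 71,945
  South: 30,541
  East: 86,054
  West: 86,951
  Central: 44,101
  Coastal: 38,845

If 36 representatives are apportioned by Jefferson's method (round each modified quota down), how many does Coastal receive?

Standard divisor 358437/36 ≈ 9956.583; standard quotas: North 7.226, South 3.067, East 8.643, West 8.733, Central 4.429, Coastal 3.901.
Rounding down gives 7, 3, 8, 8, 4, 3 = 33 seats, so the divisor must be adjusted.
With modified divisor 9300: modified quotas North 7.736, South 3.284, East 9.253, West 9.350, Central 4.742, Coastal 4.177.
Rounding down: North 7, South 3, East 9, West 9, Central 4, Coastal 4 (total 36).
Coastal receives 4.

4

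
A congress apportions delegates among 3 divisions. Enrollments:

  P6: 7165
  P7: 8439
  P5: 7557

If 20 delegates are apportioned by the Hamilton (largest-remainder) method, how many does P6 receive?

The standard divisor is 23161/20 ≈ 1158.05.
Standard quotas: P6 6.1871, P7 7.2873, P5 6.5256.
Lower quotas: P6 6, P7 7, P5 6 (sum 19, leaving 1 seat).
Remainders in descending order: P5 0.5256, P7 0.2873, P6 0.1871.
Largest remainder: P5 receives the extra seat.
P6 receives 6.

6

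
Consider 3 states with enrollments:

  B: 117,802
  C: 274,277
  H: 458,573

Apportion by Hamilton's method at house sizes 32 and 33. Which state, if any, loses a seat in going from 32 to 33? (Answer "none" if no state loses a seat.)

B

At 32 seats: B 5, C 10, H 17.
At 33 seats: B 4, C 11, H 18.
B drops from 5 to 4.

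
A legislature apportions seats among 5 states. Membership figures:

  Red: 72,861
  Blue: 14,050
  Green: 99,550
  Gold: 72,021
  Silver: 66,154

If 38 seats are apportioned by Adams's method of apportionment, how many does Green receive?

11

Standard divisor 324636/38 ≈ 8543.053; standard quotas: Red 8.529, Blue 1.645, Green 11.653, Gold 8.430, Silver 7.744.
Rounding up gives 9, 2, 12, 9, 8 = 40 seats, so the divisor must be adjusted.
With modified divisor 9080: modified quotas Red 8.024, Blue 1.547, Green 10.964, Gold 7.932, Silver 7.286.
Rounding up: Red 9, Blue 2, Green 11, Gold 8, Silver 8 (total 38).
Green receives 11.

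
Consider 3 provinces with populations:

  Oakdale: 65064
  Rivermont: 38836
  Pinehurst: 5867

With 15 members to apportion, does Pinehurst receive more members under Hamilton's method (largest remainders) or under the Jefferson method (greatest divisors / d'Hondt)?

Hamilton: Oakdale 9, Rivermont 5, Pinehurst 1.
Jefferson: Oakdale 10, Rivermont 5, Pinehurst 0.
Pinehurst gets 1 under Hamilton and 0 under Jefferson.

Hamilton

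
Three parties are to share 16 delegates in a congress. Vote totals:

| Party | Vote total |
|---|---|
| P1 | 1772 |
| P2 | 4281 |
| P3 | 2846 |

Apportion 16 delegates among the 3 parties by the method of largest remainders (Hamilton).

P1=3, P2=8, P3=5

The standard divisor is 8899/16 ≈ 556.188.
Standard quotas: P1 3.186, P2 7.697, P3 5.117.
Lower quotas: P1 3, P2 7, P3 5 (sum 15, leaving 1 seat).
Remainders in descending order: P2 0.697, P1 0.186, P3 0.117.
Largest remainder: P2 receives the extra seat.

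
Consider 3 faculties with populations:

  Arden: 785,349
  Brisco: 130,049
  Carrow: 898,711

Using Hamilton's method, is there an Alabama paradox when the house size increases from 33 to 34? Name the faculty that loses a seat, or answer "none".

Brisco

At 33 seats: Arden 14, Brisco 3, Carrow 16.
At 34 seats: Arden 15, Brisco 2, Carrow 17.
Brisco drops from 3 to 2.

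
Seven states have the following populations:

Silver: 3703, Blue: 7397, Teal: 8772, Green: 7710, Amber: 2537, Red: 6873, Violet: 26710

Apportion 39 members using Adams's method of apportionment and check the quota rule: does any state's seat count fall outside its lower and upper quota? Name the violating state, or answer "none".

Standard quotas: Silver 2.267, Blue 4.529, Teal 5.370, Green 4.720, Amber 1.553, Red 4.208, Violet 16.353.
Adams allocation: Silver 3, Blue 5, Teal 5, Green 5, Amber 2, Red 4, Violet 15.
Violet has quota 16.353 (lower 16, upper 17) but receives 15 — outside the quota interval.

Violet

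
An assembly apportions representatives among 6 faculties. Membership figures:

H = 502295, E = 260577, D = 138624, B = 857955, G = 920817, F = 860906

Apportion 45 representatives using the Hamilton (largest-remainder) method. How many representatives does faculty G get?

12

The standard divisor is 3541174/45 ≈ 78692.756.
Standard quotas: H 6.3830, E 3.3113, D 1.7616, B 10.9026, G 11.7014, F 10.9401.
Lower quotas: H 6, E 3, D 1, B 10, G 11, F 10 (sum 41, leaving 4 seats).
Remainders in descending order: F 0.9401, B 0.9026, D 0.7616, G 0.7014, H 0.3830, E 0.3113.
The surplus seats go to F, B, D, G.
G receives 12.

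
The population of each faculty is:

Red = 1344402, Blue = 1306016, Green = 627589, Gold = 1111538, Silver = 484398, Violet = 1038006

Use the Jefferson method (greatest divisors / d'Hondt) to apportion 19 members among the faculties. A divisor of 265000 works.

With modified divisor 265000: modified quotas Red 5.073, Blue 4.928, Green 2.368, Gold 4.194, Silver 1.828, Violet 3.917.
Rounding down: Red 5, Blue 4, Green 2, Gold 4, Silver 1, Violet 3 (total 19).

Red 5, Blue 4, Green 2, Gold 4, Silver 1, Violet 3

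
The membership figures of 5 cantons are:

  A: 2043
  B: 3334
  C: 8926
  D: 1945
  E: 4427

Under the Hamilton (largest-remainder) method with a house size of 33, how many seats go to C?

Total 20675; standard divisor 20675/33 ≈ 626.515.
Standard quotas: A 3.2609, B 5.3215, C 14.2471, D 3.1045, E 7.0661.
Lower quotas: A 3, B 5, C 14, D 3, E 7 (sum 32, leaving 1 seat).
Remainders in descending order: B 0.3215, A 0.2609, C 0.2471, D 0.1045, E 0.0661.
Largest remainder: B receives the extra seat.
C receives 14.

14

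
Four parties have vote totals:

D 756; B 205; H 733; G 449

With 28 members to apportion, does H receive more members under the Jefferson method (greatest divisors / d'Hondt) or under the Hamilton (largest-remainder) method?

Jefferson

Jefferson: D 10, B 2, H 10, G 6.
Hamilton: D 10, B 3, H 9, G 6.
H gets 10 under Jefferson and 9 under Hamilton.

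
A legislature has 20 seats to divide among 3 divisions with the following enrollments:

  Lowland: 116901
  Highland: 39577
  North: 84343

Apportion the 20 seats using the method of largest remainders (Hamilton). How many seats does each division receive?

Lowland: 10, Highland: 3, North: 7

Total 240821; standard divisor 240821/20 ≈ 12041.05.
Standard quotas: Lowland 9.7085, Highland 3.2868, North 7.0046.
Lower quotas: Lowland 9, Highland 3, North 7 (sum 19, leaving 1 seat).
Remainders in descending order: Lowland 0.7085, Highland 0.2868, North 0.0046.
The surplus seat goes to Lowland.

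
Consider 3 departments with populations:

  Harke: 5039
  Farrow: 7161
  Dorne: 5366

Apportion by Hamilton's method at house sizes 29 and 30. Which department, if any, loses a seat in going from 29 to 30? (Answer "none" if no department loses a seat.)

At 29 seats: Harke 8, Farrow 12, Dorne 9.
At 30 seats: Harke 9, Farrow 12, Dorne 9.
No department's allocation decreased.

none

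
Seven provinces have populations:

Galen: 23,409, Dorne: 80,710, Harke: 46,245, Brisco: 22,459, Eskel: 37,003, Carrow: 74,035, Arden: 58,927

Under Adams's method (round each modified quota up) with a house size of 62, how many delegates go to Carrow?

Standard divisor 342788/62 ≈ 5528.839; standard quotas: Galen 4.234, Dorne 14.598, Harke 8.364, Brisco 4.062, Eskel 6.693, Carrow 13.391, Arden 10.658.
Rounding up gives 5, 15, 9, 5, 7, 14, 11 = 66 seats, so the divisor must be adjusted.
With modified divisor 5800: modified quotas Galen 4.036, Dorne 13.916, Harke 7.973, Brisco 3.872, Eskel 6.380, Carrow 12.765, Arden 10.160.
Rounding up: Galen 5, Dorne 14, Harke 8, Brisco 4, Eskel 7, Carrow 13, Arden 11 (total 62).
Carrow receives 13.

13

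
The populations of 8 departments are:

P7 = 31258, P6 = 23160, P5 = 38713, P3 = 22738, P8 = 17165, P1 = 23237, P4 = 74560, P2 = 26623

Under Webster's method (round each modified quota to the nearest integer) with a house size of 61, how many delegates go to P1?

Standard divisor 257454/61 ≈ 4220.557; standard quotas: P7 7.406, P6 5.487, P5 9.172, P3 5.387, P8 4.067, P1 5.506, P4 17.666, P2 6.308.
Rounding to the nearest integer gives 7, 5, 9, 5, 4, 6, 18, 6 = 60 seats, so the divisor must be adjusted.
With modified divisor 4190: modified quotas P7 7.460, P6 5.527, P5 9.239, P3 5.427, P8 4.097, P1 5.546, P4 17.795, P2 6.354.
Rounding to the nearest integer: P7 7, P6 6, P5 9, P3 5, P8 4, P1 6, P4 18, P2 6 (total 61).
P1 receives 6.

6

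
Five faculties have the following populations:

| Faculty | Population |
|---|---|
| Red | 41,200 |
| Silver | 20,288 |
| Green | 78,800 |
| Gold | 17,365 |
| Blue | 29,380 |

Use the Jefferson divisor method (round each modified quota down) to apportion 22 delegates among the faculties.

Red 5, Silver 2, Green 10, Gold 2, Blue 3

Standard divisor 187033/22 ≈ 8501.5; standard quotas: Red 4.846, Silver 2.386, Green 9.269, Gold 2.043, Blue 3.456.
Rounding down gives 4, 2, 9, 2, 3 = 20 seats, so the divisor must be adjusted.
With modified divisor 7600: modified quotas Red 5.421, Silver 2.669, Green 10.368, Gold 2.285, Blue 3.866.
Rounding down: Red 5, Silver 2, Green 10, Gold 2, Blue 3 (total 22).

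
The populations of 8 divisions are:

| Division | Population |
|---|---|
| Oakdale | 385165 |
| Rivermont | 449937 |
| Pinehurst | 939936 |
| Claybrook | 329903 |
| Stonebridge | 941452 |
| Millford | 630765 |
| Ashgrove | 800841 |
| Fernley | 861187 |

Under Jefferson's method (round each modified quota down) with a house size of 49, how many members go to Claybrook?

Standard divisor 5339186/49 ≈ 108962.98; standard quotas: Oakdale 3.535, Rivermont 4.129, Pinehurst 8.626, Claybrook 3.028, Stonebridge 8.640, Millford 5.789, Ashgrove 7.350, Fernley 7.903.
Rounding down gives 3, 4, 8, 3, 8, 5, 7, 7 = 45 seats, so the divisor must be adjusted.
With modified divisor 102300: modified quotas Oakdale 3.765, Rivermont 4.398, Pinehurst 9.188, Claybrook 3.225, Stonebridge 9.203, Millford 6.166, Ashgrove 7.828, Fernley 8.418.
Rounding down: Oakdale 3, Rivermont 4, Pinehurst 9, Claybrook 3, Stonebridge 9, Millford 6, Ashgrove 7, Fernley 8 (total 49).
Claybrook receives 3.

3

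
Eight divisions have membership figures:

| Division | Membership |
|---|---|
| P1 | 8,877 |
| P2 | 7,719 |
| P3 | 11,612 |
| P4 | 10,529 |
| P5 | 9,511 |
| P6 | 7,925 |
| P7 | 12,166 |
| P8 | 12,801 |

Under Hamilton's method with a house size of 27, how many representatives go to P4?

3

Total 81140; standard divisor 81140/27 ≈ 3005.185.
Standard quotas: P1 2.9539, P2 2.5686, P3 3.8640, P4 3.5036, P5 3.1649, P6 2.6371, P7 4.0483, P8 4.2596.
Lower quotas: P1 2, P2 2, P3 3, P4 3, P5 3, P6 2, P7 4, P8 4 (sum 23, leaving 4 seats).
Remainders in descending order: P1 0.9539, P3 0.8640, P6 0.6371, P2 0.5686, P4 0.5036, P8 0.2596, P5 0.1649, P7 0.0483.
Largest remainders: P1, P3, P6, P2 receive the extra seats.
P4 receives 3.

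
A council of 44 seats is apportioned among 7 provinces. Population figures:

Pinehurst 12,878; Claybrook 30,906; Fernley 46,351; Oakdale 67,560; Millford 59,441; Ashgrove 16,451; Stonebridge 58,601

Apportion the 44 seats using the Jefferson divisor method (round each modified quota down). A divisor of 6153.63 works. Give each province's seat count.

Pinehurst=2, Claybrook=5, Fernley=7, Oakdale=10, Millford=9, Ashgrove=2, Stonebridge=9

With modified divisor 6153.63: modified quotas Pinehurst 2.093, Claybrook 5.022, Fernley 7.532, Oakdale 10.979, Millford 9.660, Ashgrove 2.673, Stonebridge 9.523.
Rounding down: Pinehurst 2, Claybrook 5, Fernley 7, Oakdale 10, Millford 9, Ashgrove 2, Stonebridge 9 (total 44).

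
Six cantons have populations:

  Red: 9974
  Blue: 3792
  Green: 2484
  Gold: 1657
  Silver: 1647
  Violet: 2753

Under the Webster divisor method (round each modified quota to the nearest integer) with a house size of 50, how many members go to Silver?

Standard divisor 22307/50 ≈ 446.14; standard quotas: Red 22.356, Blue 8.500, Green 5.568, Gold 3.714, Silver 3.692, Violet 6.171.
Rounding to the nearest integer gives Red 22, Blue 8, Green 6, Gold 4, Silver 4, Violet 6 — total 50, matching the house size, so no adjustment is needed.
Silver receives 4.

4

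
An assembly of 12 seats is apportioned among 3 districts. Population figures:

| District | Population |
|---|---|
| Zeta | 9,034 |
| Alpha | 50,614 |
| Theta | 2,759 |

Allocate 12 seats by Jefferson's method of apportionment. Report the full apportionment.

Standard divisor 62407/12 ≈ 5200.583; standard quotas: Zeta 1.737, Alpha 9.732, Theta 0.531.
Rounding down gives 1, 9, 0 = 10 seats, so the divisor must be adjusted.
With modified divisor 4575.99: modified quotas Zeta 1.974, Alpha 11.061, Theta 0.603.
Rounding down: Zeta 1, Alpha 11, Theta 0 (total 12).

Zeta 1, Alpha 11, Theta 0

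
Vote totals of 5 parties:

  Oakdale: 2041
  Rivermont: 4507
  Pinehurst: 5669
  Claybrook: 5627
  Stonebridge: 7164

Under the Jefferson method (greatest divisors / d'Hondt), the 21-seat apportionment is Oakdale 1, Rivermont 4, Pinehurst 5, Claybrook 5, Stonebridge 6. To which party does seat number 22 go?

Priority for the next seat is population ÷ (current seats + 1).
Priorities: Oakdale 1020.500, Rivermont 901.400, Pinehurst 944.833, Claybrook 937.833, Stonebridge 1023.429.
Highest priority: Stonebridge.

Stonebridge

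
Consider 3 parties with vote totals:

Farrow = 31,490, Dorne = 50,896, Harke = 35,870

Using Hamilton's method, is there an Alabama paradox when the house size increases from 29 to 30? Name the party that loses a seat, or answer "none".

none

At 29 seats: Farrow 8, Dorne 12, Harke 9.
At 30 seats: Farrow 8, Dorne 13, Harke 9.
No party's allocation decreased.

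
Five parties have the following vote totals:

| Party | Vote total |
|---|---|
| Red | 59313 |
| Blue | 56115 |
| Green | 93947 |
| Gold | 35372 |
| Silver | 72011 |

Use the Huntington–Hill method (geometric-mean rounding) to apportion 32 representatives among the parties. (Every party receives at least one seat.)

With divisor 10057: modified quotas Red 5.898, Blue 5.580, Green 9.341, Gold 3.517, Silver 7.160.
Geometric-mean thresholds: Red √(5·6)=5.477, Blue √(5·6)=5.477, Green √(9·10)=9.487, Gold √(3·4)=3.464, Silver √(7·8)=7.483.
Each quota rounded against its threshold gives Red 6, Blue 6, Green 9, Gold 4, Silver 7 (total 32).

Red 6; Blue 6; Green 9; Gold 4; Silver 7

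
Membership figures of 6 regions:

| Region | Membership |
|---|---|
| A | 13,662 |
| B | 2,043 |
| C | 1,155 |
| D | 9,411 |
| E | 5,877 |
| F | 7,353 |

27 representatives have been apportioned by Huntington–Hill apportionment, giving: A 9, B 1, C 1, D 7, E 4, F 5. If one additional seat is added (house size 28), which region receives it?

B

Priority for the next seat is population ÷ (√(s·(s+1))).
Priorities: A 1440.101, B 1444.619, C 816.708, D 1257.598, E 1314.137, F 1342.468.
Highest priority: B.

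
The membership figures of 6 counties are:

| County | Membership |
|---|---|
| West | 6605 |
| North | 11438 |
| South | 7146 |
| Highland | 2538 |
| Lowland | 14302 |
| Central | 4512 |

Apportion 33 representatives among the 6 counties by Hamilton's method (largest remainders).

Standard divisor: 46541 ÷ 33 ≈ 1410.333.
Standard quotas: West 4.6833, North 8.1101, South 5.0669, Highland 1.7996, Lowland 10.1409, Central 3.1992.
Lower quotas: West 4, North 8, South 5, Highland 1, Lowland 10, Central 3 (sum 31, leaving 2 seats).
Remainders in descending order: Highland 0.7996, West 0.6833, Central 0.1992, Lowland 0.1409, North 0.1101, South 0.0669.
Largest remainders: Highland, West receive the extra seats.

West: 5, North: 8, South: 5, Highland: 2, Lowland: 10, Central: 3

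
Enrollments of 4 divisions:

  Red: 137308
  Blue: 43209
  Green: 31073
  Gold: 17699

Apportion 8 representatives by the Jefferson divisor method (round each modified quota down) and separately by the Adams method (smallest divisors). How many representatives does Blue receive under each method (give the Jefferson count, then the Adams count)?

1 and 2

Jefferson: Red 6, Blue 1, Green 1, Gold 0.
Adams: Red 4, Blue 2, Green 1, Gold 1.
Blue gets 1 under Jefferson and 2 under Adams.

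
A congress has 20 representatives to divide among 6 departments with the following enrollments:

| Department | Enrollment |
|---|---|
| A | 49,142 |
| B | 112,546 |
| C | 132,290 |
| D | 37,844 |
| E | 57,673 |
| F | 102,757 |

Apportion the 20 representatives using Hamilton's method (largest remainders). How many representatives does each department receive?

A=2, B=5, C=5, D=2, E=2, F=4

Total 492252; standard divisor 492252/20 ≈ 24612.6.
Standard quotas: A 1.9966, B 4.5727, C 5.3749, D 1.5376, E 2.3432, F 4.1750.
Lower quotas: A 1, B 4, C 5, D 1, E 2, F 4 (sum 17, leaving 3 seats).
Remainders in descending order: A 0.9966, B 0.5727, D 0.5376, C 0.3749, E 0.3432, F 0.1750.
Largest remainders: A, B, D receive the extra seats.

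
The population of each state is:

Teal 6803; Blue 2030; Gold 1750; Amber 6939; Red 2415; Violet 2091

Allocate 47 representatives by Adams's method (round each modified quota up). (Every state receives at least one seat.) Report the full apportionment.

Teal 14; Blue 5; Gold 4; Amber 14; Red 5; Violet 5

Standard divisor 22028/47 ≈ 468.681; standard quotas: Teal 14.515, Blue 4.331, Gold 3.734, Amber 14.805, Red 5.153, Violet 4.461.
Rounding up gives 15, 5, 4, 15, 6, 5 = 50 seats, so the divisor must be adjusted.
With modified divisor 500: modified quotas Teal 13.606, Blue 4.060, Gold 3.500, Amber 13.878, Red 4.830, Violet 4.182.
Rounding up: Teal 14, Blue 5, Gold 4, Amber 14, Red 5, Violet 5 (total 47).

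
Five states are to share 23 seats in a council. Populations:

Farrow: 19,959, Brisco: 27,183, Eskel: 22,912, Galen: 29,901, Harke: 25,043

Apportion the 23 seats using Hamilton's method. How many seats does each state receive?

The standard divisor is 124998/23 ≈ 5434.696.
Standard quotas: Farrow 3.6725, Brisco 5.0018, Eskel 4.2159, Galen 5.5019, Harke 4.6080.
Lower quotas: Farrow 3, Brisco 5, Eskel 4, Galen 5, Harke 4 (sum 21, leaving 2 seats).
Remainders in descending order: Farrow 0.6725, Harke 0.6080, Galen 0.5019, Eskel 0.2159, Brisco 0.0018.
Largest remainders: Farrow, Harke receive the extra seats.

Farrow: 4, Brisco: 5, Eskel: 4, Galen: 5, Harke: 5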